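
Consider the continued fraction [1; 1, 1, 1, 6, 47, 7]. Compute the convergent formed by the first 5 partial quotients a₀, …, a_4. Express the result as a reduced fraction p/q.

Start with 6.
1 + 1/(6/1) = 1 + 1/6 = 7/6
1 + 1/(7/6) = 1 + 6/7 = 13/7
1 + 1/(13/7) = 1 + 7/13 = 20/13
1 + 1/(20/13) = 1 + 13/20 = 33/20

33/20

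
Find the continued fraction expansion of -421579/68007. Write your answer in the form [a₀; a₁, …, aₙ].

-421579 ÷ 68007 → quotient -7, remainder 54470
68007 ÷ 54470 → quotient 1, remainder 13537
54470 ÷ 13537 → quotient 4, remainder 322
13537 ÷ 322 → quotient 42, remainder 13
322 ÷ 13 → quotient 24, remainder 10
13 ÷ 10 → quotient 1, remainder 3
10 ÷ 3 → quotient 3, remainder 1
3 ÷ 1 → quotient 3, remainder 0

[-7; 1, 4, 42, 24, 1, 3, 3]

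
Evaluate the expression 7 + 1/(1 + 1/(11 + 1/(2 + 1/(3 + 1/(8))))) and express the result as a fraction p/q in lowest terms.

5710/721

Start with 8.
3 + 1/(8/1) = 3 + 1/8 = 25/8
2 + 1/(25/8) = 2 + 8/25 = 58/25
11 + 1/(58/25) = 11 + 25/58 = 663/58
1 + 1/(663/58) = 1 + 58/663 = 721/663
7 + 1/(721/663) = 7 + 663/721 = 5710/721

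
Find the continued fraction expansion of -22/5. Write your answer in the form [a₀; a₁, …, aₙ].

Repeatedly divide and take the remainder:
-22 ÷ 5 → quotient -5, remainder 3
5 ÷ 3 → quotient 1, remainder 2
3 ÷ 2 → quotient 1, remainder 1
2 ÷ 1 → quotient 2, remainder 0

[-5; 1, 1, 2]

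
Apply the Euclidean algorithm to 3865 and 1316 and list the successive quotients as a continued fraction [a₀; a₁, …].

3865 = 2·1316 + 1233, so a_0 = 2
1316 = 1·1233 + 83, so a_1 = 1
1233 = 14·83 + 71, so a_2 = 14
83 = 1·71 + 12, so a_3 = 1
71 = 5·12 + 11, so a_4 = 5
12 = 1·11 + 1, so a_5 = 1
11 = 11·1 + 0, so a_6 = 11

[2; 1, 14, 1, 5, 1, 11]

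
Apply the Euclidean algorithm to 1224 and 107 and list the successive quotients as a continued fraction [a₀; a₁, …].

[11; 2, 3, 1, 1, 1, 1, 2]

Apply division with remainder until the remainder is 0:
1224 = 11·107 + 47, so a_0 = 11
107 = 2·47 + 13, so a_1 = 2
47 = 3·13 + 8, so a_2 = 3
13 = 1·8 + 5, so a_3 = 1
8 = 1·5 + 3, so a_4 = 1
5 = 1·3 + 2, so a_5 = 1
3 = 1·2 + 1, so a_6 = 1
2 = 2·1 + 0, so a_7 = 2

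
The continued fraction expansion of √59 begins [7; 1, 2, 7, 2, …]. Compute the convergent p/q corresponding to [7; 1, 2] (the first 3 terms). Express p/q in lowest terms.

Start with 2.
1 + 1/(2/1) = 1 + 1/2 = 3/2
7 + 1/(3/2) = 7 + 2/3 = 23/3

23/3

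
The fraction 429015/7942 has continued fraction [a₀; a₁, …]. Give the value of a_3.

Run the Euclidean algorithm, recording each quotient:
⌊429015/7942⌋ = 54, remainder 147
⌊7942/147⌋ = 54, remainder 4
⌊147/4⌋ = 36, remainder 3
⌊4/3⌋ = 1, remainder 1

1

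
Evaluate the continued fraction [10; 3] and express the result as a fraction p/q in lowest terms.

31/3

Start with 3.
10 + 1/(3/1) = 10 + 1/3 = 31/3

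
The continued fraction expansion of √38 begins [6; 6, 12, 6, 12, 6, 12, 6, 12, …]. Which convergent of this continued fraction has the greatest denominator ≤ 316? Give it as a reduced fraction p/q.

450/73

List convergents until the denominator exceeds the bound:
a_0 = 6: 6/1  (≤ bound)
a_1 = 6: 37/6  (≤ bound)
a_2 = 12: 450/73  (≤ bound)
a_3 = 6: 2737/444  (> 316, stop)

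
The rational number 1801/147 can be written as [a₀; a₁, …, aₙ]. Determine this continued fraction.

1801 = 12·147 + 37, so a_0 = 12
147 = 3·37 + 36, so a_1 = 3
37 = 1·36 + 1, so a_2 = 1
36 = 36·1 + 0, so a_3 = 36

[12; 3, 1, 36]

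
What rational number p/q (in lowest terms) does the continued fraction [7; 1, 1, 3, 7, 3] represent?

1211/160

a_0 = 7: 7/1
a_1 = 1: 8/1
a_2 = 1: 15/2
a_3 = 3: 53/7
a_4 = 7: 386/51
a_5 = 3: 1211/160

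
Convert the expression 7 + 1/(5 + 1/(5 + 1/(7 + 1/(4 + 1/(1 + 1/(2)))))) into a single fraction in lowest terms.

Start with 2.
1 + 1/(2/1) = 1 + 1/2 = 3/2
4 + 1/(3/2) = 4 + 2/3 = 14/3
7 + 1/(14/3) = 7 + 3/14 = 101/14
5 + 1/(101/14) = 5 + 14/101 = 519/101
5 + 1/(519/101) = 5 + 101/519 = 2696/519
7 + 1/(2696/519) = 7 + 519/2696 = 19391/2696

19391/2696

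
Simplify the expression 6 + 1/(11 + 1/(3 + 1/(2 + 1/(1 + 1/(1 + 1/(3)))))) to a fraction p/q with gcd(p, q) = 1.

4195/689

Build up convergents one term at a time:
a_0 = 6: 6/1
a_1 = 11: 67/11
a_2 = 3: 207/34
a_3 = 2: 481/79
a_4 = 1: 688/113
a_5 = 1: 1169/192
a_6 = 3: 4195/689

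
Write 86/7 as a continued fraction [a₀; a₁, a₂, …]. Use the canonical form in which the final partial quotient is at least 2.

Run the Euclidean algorithm, recording each quotient:
86 ÷ 7 → quotient 12, remainder 2
7 ÷ 2 → quotient 3, remainder 1
2 ÷ 1 → quotient 2, remainder 0

[12; 3, 2]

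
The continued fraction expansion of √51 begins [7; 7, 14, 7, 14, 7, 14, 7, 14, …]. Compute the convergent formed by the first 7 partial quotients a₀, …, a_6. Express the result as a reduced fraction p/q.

a_0 = 7: 7/1
a_1 = 7: 50/7
a_2 = 14: 707/99
a_3 = 7: 4999/700
a_4 = 14: 70693/9899
a_5 = 7: 499850/69993
a_6 = 14: 7068593/989801

7068593/989801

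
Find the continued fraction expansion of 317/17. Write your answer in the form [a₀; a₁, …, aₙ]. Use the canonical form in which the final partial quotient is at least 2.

[18; 1, 1, 1, 5]

Repeatedly divide and take the remainder:
⌊317/17⌋ = 18, remainder 11
⌊17/11⌋ = 1, remainder 6
⌊11/6⌋ = 1, remainder 5
⌊6/5⌋ = 1, remainder 1
⌊5/1⌋ = 5, remainder 0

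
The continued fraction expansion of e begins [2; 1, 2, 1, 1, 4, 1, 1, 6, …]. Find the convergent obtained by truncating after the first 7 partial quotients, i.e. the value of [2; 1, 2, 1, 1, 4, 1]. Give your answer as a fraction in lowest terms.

Start with 1.
4 + 1/(1/1) = 4 + 1/1 = 5/1
1 + 1/(5/1) = 1 + 1/5 = 6/5
1 + 1/(6/5) = 1 + 5/6 = 11/6
2 + 1/(11/6) = 2 + 6/11 = 28/11
1 + 1/(28/11) = 1 + 11/28 = 39/28
2 + 1/(39/28) = 2 + 28/39 = 106/39

106/39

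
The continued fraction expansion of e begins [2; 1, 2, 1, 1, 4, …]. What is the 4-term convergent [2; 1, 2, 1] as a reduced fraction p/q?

a_0 = 2: 2/1
a_1 = 1: 3/1
a_2 = 2: 8/3
a_3 = 1: 11/4

11/4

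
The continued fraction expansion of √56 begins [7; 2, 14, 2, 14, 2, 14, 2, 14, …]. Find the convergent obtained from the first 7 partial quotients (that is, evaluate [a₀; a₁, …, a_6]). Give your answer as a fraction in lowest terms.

Start with 14.
2 + 1/(14/1) = 2 + 1/14 = 29/14
14 + 1/(29/14) = 14 + 14/29 = 420/29
2 + 1/(420/29) = 2 + 29/420 = 869/420
14 + 1/(869/420) = 14 + 420/869 = 12586/869
2 + 1/(12586/869) = 2 + 869/12586 = 26041/12586
7 + 1/(26041/12586) = 7 + 12586/26041 = 194873/26041

194873/26041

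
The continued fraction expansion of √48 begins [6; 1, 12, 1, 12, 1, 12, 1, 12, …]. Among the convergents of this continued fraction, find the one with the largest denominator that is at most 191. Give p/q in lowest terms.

List convergents until the denominator exceeds the bound:
a_0 = 6: 6/1  (≤ bound)
a_1 = 1: 7/1  (≤ bound)
a_2 = 12: 90/13  (≤ bound)
a_3 = 1: 97/14  (≤ bound)
a_4 = 12: 1254/181  (≤ bound)
a_5 = 1: 1351/195  (> 191, stop)

1254/181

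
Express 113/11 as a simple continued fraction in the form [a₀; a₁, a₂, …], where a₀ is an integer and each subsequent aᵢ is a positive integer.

Repeatedly divide and take the remainder:
113 ÷ 11 → quotient 10, remainder 3
11 ÷ 3 → quotient 3, remainder 2
3 ÷ 2 → quotient 1, remainder 1
2 ÷ 1 → quotient 2, remainder 0

[10; 3, 1, 2]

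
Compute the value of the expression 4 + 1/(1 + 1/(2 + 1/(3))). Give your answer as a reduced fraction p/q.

47/10

Work from the innermost term outward:
Start with 3.
2 + 1/(3/1) = 2 + 1/3 = 7/3
1 + 1/(7/3) = 1 + 3/7 = 10/7
4 + 1/(10/7) = 4 + 7/10 = 47/10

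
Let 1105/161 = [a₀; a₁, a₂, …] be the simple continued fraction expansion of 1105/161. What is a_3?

1105 ÷ 161 → quotient 6, remainder 139
161 ÷ 139 → quotient 1, remainder 22
139 ÷ 22 → quotient 6, remainder 7
22 ÷ 7 → quotient 3, remainder 1

3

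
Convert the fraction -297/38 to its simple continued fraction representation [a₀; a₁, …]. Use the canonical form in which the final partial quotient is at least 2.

[-8; 5, 2, 3]

⌊-297/38⌋ = -8, remainder 7
⌊38/7⌋ = 5, remainder 3
⌊7/3⌋ = 2, remainder 1
⌊3/1⌋ = 3, remainder 0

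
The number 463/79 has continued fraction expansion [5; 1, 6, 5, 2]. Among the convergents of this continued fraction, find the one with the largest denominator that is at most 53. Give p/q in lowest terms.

211/36

a_0 = 5: 5/1  (≤ bound)
a_1 = 1: 6/1  (≤ bound)
a_2 = 6: 41/7  (≤ bound)
a_3 = 5: 211/36  (≤ bound)
a_4 = 2: 463/79  (> 53, stop)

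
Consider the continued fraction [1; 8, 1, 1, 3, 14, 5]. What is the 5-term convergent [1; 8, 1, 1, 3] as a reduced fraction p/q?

67/60

Start with 3.
1 + 1/(3/1) = 1 + 1/3 = 4/3
1 + 1/(4/3) = 1 + 3/4 = 7/4
8 + 1/(7/4) = 8 + 4/7 = 60/7
1 + 1/(60/7) = 1 + 7/60 = 67/60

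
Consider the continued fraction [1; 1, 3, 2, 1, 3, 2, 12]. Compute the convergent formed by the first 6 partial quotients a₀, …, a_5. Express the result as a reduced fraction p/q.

85/48

Compute successive convergents:
a_0 = 1: 1/1
a_1 = 1: 2/1
a_2 = 3: 7/4
a_3 = 2: 16/9
a_4 = 1: 23/13
a_5 = 3: 85/48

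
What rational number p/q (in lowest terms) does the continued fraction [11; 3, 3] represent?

113/10

Use the convergent recurrence hₖ = aₖ·hₖ₋₁ + hₖ₋₂ (and likewise for the denominators kₖ):
a_0 = 11: 11/1
a_1 = 3: 34/3
a_2 = 3: 113/10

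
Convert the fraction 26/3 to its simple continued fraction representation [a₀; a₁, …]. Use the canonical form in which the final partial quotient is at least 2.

[8; 1, 2]

Repeatedly divide and take the remainder:
26 ÷ 3 → quotient 8, remainder 2
3 ÷ 2 → quotient 1, remainder 1
2 ÷ 1 → quotient 2, remainder 0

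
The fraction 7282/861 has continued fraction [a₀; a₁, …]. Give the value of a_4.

7282 = 8·861 + 394, so a_0 = 8
861 = 2·394 + 73, so a_1 = 2
394 = 5·73 + 29, so a_2 = 5
73 = 2·29 + 15, so a_3 = 2
29 = 1·15 + 14, so a_4 = 1

1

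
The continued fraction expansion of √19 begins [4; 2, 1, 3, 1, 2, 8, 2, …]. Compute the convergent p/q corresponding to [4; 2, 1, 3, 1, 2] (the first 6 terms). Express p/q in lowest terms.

Compute successive convergents:
a_0 = 4: 4/1
a_1 = 2: 9/2
a_2 = 1: 13/3
a_3 = 3: 48/11
a_4 = 1: 61/14
a_5 = 2: 170/39

170/39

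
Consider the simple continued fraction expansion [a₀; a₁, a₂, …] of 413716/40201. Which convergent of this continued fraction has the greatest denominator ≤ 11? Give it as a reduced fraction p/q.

List convergents until the denominator exceeds the bound:
a_0 = 10: 10/1  (≤ bound)
a_1 = 3: 31/3  (≤ bound)
a_2 = 2: 72/7  (≤ bound)
a_3 = 3: 247/24  (> 11, stop)

72/7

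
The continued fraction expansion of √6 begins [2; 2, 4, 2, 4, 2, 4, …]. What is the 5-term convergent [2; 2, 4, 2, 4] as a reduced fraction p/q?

Start with 4.
2 + 1/(4/1) = 2 + 1/4 = 9/4
4 + 1/(9/4) = 4 + 4/9 = 40/9
2 + 1/(40/9) = 2 + 9/40 = 89/40
2 + 1/(89/40) = 2 + 40/89 = 218/89

218/89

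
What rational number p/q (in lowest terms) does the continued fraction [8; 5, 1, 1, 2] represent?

Start with 2.
1 + 1/(2/1) = 1 + 1/2 = 3/2
1 + 1/(3/2) = 1 + 2/3 = 5/3
5 + 1/(5/3) = 5 + 3/5 = 28/5
8 + 1/(28/5) = 8 + 5/28 = 229/28

229/28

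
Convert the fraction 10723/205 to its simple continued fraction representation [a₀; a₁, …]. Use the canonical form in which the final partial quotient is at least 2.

[52; 3, 3, 1, 15]

Repeatedly divide and take the remainder:
10723 = 52·205 + 63, so a_0 = 52
205 = 3·63 + 16, so a_1 = 3
63 = 3·16 + 15, so a_2 = 3
16 = 1·15 + 1, so a_3 = 1
15 = 15·1 + 0, so a_4 = 15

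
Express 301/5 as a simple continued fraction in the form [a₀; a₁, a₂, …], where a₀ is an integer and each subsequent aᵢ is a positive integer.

⌊301/5⌋ = 60, remainder 1
⌊5/1⌋ = 5, remainder 0

[60; 5]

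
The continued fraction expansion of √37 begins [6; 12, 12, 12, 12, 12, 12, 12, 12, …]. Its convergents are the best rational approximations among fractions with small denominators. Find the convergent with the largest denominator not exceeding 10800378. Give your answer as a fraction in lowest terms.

18798954/3090529

a_0 = 6: 6/1  (≤ bound)
a_1 = 12: 73/12  (≤ bound)
a_2 = 12: 882/145  (≤ bound)
a_3 = 12: 10657/1752  (≤ bound)
a_4 = 12: 128766/21169  (≤ bound)
a_5 = 12: 1555849/255780  (≤ bound)
a_6 = 12: 18798954/3090529  (≤ bound)
a_7 = 12: 227143297/37342128  (> 10800378, stop)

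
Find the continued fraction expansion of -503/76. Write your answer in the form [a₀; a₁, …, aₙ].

[-7; 2, 1, 1, 1, 1, 1, 3]

⌊-503/76⌋ = -7, remainder 29
⌊76/29⌋ = 2, remainder 18
⌊29/18⌋ = 1, remainder 11
⌊18/11⌋ = 1, remainder 7
⌊11/7⌋ = 1, remainder 4
⌊7/4⌋ = 1, remainder 3
⌊4/3⌋ = 1, remainder 1
⌊3/1⌋ = 3, remainder 0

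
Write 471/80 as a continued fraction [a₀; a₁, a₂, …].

⌊471/80⌋ = 5, remainder 71
⌊80/71⌋ = 1, remainder 9
⌊71/9⌋ = 7, remainder 8
⌊9/8⌋ = 1, remainder 1
⌊8/1⌋ = 8, remainder 0

[5; 1, 7, 1, 8]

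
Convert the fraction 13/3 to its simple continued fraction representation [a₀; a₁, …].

⌊13/3⌋ = 4, remainder 1
⌊3/1⌋ = 3, remainder 0

[4; 3]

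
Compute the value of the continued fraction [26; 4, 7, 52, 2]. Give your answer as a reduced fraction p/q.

Start with 2.
52 + 1/(2/1) = 52 + 1/2 = 105/2
7 + 1/(105/2) = 7 + 2/105 = 737/105
4 + 1/(737/105) = 4 + 105/737 = 3053/737
26 + 1/(3053/737) = 26 + 737/3053 = 80115/3053

80115/3053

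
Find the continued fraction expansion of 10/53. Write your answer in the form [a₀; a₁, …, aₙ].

10 = 0·53 + 10, so a_0 = 0
53 = 5·10 + 3, so a_1 = 5
10 = 3·3 + 1, so a_2 = 3
3 = 3·1 + 0, so a_3 = 3

[0; 5, 3, 3]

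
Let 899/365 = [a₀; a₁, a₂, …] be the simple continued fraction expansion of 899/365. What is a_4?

1

⌊899/365⌋ = 2, remainder 169
⌊365/169⌋ = 2, remainder 27
⌊169/27⌋ = 6, remainder 7
⌊27/7⌋ = 3, remainder 6
⌊7/6⌋ = 1, remainder 1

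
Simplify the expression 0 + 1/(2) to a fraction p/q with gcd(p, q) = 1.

Start with 2.
0 + 1/(2/1) = 0 + 1/2 = 1/2

1/2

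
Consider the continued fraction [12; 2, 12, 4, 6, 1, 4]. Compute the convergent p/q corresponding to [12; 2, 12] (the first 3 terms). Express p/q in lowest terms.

312/25

a_0 = 12: 12/1
a_1 = 2: 25/2
a_2 = 12: 312/25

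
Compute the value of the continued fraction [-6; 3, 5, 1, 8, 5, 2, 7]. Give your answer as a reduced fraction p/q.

Use the convergent recurrence hₖ = aₖ·hₖ₋₁ + hₖ₋₂ (and likewise for the denominators kₖ):
a_0 = -6: -6/1
a_1 = 3: -17/3
a_2 = 5: -91/16
a_3 = 1: -108/19
a_4 = 8: -955/168
a_5 = 5: -4883/859
a_6 = 2: -10721/1886
a_7 = 7: -79930/14061

-79930/14061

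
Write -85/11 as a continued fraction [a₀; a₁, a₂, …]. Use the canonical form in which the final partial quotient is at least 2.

[-8; 3, 1, 2]

Apply division with remainder until the remainder is 0:
-85 = -8·11 + 3, so a_0 = -8
11 = 3·3 + 2, so a_1 = 3
3 = 1·2 + 1, so a_2 = 1
2 = 2·1 + 0, so a_3 = 2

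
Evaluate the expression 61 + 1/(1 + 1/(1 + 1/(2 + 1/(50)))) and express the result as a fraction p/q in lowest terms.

15523/252

Start with 50.
2 + 1/(50/1) = 2 + 1/50 = 101/50
1 + 1/(101/50) = 1 + 50/101 = 151/101
1 + 1/(151/101) = 1 + 101/151 = 252/151
61 + 1/(252/151) = 61 + 151/252 = 15523/252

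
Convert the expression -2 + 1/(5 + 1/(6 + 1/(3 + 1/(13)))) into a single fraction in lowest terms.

Start with 13.
3 + 1/(13/1) = 3 + 1/13 = 40/13
6 + 1/(40/13) = 6 + 13/40 = 253/40
5 + 1/(253/40) = 5 + 40/253 = 1305/253
-2 + 1/(1305/253) = -2 + 253/1305 = -2357/1305

-2357/1305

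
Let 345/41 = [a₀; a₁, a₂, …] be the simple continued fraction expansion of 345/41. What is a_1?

2

⌊345/41⌋ = 8, remainder 17
⌊41/17⌋ = 2, remainder 7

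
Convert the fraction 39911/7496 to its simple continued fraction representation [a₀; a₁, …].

Repeatedly divide and take the remainder:
39911 ÷ 7496 → quotient 5, remainder 2431
7496 ÷ 2431 → quotient 3, remainder 203
2431 ÷ 203 → quotient 11, remainder 198
203 ÷ 198 → quotient 1, remainder 5
198 ÷ 5 → quotient 39, remainder 3
5 ÷ 3 → quotient 1, remainder 2
3 ÷ 2 → quotient 1, remainder 1
2 ÷ 1 → quotient 2, remainder 0

[5; 3, 11, 1, 39, 1, 1, 2]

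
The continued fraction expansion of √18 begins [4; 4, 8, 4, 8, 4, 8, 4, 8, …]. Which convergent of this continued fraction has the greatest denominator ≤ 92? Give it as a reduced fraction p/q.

140/33

a_0 = 4: 4/1  (≤ bound)
a_1 = 4: 17/4  (≤ bound)
a_2 = 8: 140/33  (≤ bound)
a_3 = 4: 577/136  (> 92, stop)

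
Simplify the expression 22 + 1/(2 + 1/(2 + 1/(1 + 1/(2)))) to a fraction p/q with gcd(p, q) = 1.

426/19

Compute successive convergents:
a_0 = 22: 22/1
a_1 = 2: 45/2
a_2 = 2: 112/5
a_3 = 1: 157/7
a_4 = 2: 426/19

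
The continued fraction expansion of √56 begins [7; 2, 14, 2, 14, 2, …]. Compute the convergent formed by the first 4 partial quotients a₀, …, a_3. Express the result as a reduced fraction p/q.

449/60

Collapse the nested fraction from the inside out:
Start with 2.
14 + 1/(2/1) = 14 + 1/2 = 29/2
2 + 1/(29/2) = 2 + 2/29 = 60/29
7 + 1/(60/29) = 7 + 29/60 = 449/60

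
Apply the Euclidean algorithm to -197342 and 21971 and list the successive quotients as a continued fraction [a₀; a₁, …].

⌊-197342/21971⌋ = -9, remainder 397
⌊21971/397⌋ = 55, remainder 136
⌊397/136⌋ = 2, remainder 125
⌊136/125⌋ = 1, remainder 11
⌊125/11⌋ = 11, remainder 4
⌊11/4⌋ = 2, remainder 3
⌊4/3⌋ = 1, remainder 1
⌊3/1⌋ = 3, remainder 0

[-9; 55, 2, 1, 11, 2, 1, 3]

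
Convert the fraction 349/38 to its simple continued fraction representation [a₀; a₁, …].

Repeatedly divide and take the remainder:
349 = 9·38 + 7, so a_0 = 9
38 = 5·7 + 3, so a_1 = 5
7 = 2·3 + 1, so a_2 = 2
3 = 3·1 + 0, so a_3 = 3

[9; 5, 2, 3]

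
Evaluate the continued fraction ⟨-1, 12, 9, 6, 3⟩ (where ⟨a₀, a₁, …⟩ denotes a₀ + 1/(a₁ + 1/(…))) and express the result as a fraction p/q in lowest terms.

-1933/2107

a_0 = -1: -1/1
a_1 = 12: -11/12
a_2 = 9: -100/109
a_3 = 6: -611/666
a_4 = 3: -1933/2107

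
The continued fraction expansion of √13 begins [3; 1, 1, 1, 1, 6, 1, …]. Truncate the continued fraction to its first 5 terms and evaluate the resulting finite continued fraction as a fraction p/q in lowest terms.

a_0 = 3: 3/1
a_1 = 1: 4/1
a_2 = 1: 7/2
a_3 = 1: 11/3
a_4 = 1: 18/5

18/5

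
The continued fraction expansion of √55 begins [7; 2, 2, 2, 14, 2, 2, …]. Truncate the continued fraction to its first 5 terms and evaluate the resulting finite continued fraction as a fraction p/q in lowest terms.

1283/173

Start with 14.
2 + 1/(14/1) = 2 + 1/14 = 29/14
2 + 1/(29/14) = 2 + 14/29 = 72/29
2 + 1/(72/29) = 2 + 29/72 = 173/72
7 + 1/(173/72) = 7 + 72/173 = 1283/173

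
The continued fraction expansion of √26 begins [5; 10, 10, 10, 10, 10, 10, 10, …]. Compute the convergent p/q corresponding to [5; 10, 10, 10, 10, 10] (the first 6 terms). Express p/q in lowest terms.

Build up convergents one term at a time:
a_0 = 5: 5/1
a_1 = 10: 51/10
a_2 = 10: 515/101
a_3 = 10: 5201/1020
a_4 = 10: 52525/10301
a_5 = 10: 530451/104030

530451/104030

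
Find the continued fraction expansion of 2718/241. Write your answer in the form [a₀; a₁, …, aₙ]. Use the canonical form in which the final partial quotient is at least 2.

⌊2718/241⌋ = 11, remainder 67
⌊241/67⌋ = 3, remainder 40
⌊67/40⌋ = 1, remainder 27
⌊40/27⌋ = 1, remainder 13
⌊27/13⌋ = 2, remainder 1
⌊13/1⌋ = 13, remainder 0

[11; 3, 1, 1, 2, 13]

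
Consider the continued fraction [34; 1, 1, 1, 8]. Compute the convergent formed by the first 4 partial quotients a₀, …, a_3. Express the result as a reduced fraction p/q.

104/3

Start with 1.
1 + 1/(1/1) = 1 + 1/1 = 2/1
1 + 1/(2/1) = 1 + 1/2 = 3/2
34 + 1/(3/2) = 34 + 2/3 = 104/3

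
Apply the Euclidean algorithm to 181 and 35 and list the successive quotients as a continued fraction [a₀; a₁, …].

[5; 5, 1, 5]

⌊181/35⌋ = 5, remainder 6
⌊35/6⌋ = 5, remainder 5
⌊6/5⌋ = 1, remainder 1
⌊5/1⌋ = 5, remainder 0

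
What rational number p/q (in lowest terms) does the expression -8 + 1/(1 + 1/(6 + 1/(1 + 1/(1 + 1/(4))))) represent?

-485/68

Start with 4.
1 + 1/(4/1) = 1 + 1/4 = 5/4
1 + 1/(5/4) = 1 + 4/5 = 9/5
6 + 1/(9/5) = 6 + 5/9 = 59/9
1 + 1/(59/9) = 1 + 9/59 = 68/59
-8 + 1/(68/59) = -8 + 59/68 = -485/68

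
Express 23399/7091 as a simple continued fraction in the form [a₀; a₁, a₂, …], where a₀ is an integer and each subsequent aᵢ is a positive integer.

[3; 3, 2, 1, 53, 1, 5, 2]

Repeatedly divide and take the remainder:
23399 ÷ 7091 → quotient 3, remainder 2126
7091 ÷ 2126 → quotient 3, remainder 713
2126 ÷ 713 → quotient 2, remainder 700
713 ÷ 700 → quotient 1, remainder 13
700 ÷ 13 → quotient 53, remainder 11
13 ÷ 11 → quotient 1, remainder 2
11 ÷ 2 → quotient 5, remainder 1
2 ÷ 1 → quotient 2, remainder 0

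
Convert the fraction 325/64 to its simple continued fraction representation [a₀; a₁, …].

[5; 12, 1, 4]

Repeatedly divide and take the remainder:
325 ÷ 64 → quotient 5, remainder 5
64 ÷ 5 → quotient 12, remainder 4
5 ÷ 4 → quotient 1, remainder 1
4 ÷ 1 → quotient 4, remainder 0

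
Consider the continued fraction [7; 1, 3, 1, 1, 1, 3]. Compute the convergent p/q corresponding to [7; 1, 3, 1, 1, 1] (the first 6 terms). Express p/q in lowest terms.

Build up convergents one term at a time:
a_0 = 7: 7/1
a_1 = 1: 8/1
a_2 = 3: 31/4
a_3 = 1: 39/5
a_4 = 1: 70/9
a_5 = 1: 109/14

109/14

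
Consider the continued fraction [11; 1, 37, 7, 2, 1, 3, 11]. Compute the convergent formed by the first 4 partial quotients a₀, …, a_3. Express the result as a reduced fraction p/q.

Start with 7.
37 + 1/(7/1) = 37 + 1/7 = 260/7
1 + 1/(260/7) = 1 + 7/260 = 267/260
11 + 1/(267/260) = 11 + 260/267 = 3197/267

3197/267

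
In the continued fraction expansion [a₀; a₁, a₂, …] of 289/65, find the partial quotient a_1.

2

⌊289/65⌋ = 4, remainder 29
⌊65/29⌋ = 2, remainder 7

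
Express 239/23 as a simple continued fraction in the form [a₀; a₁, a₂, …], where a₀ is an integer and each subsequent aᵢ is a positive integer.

[10; 2, 1, 1, 4]

Repeatedly divide and take the remainder:
⌊239/23⌋ = 10, remainder 9
⌊23/9⌋ = 2, remainder 5
⌊9/5⌋ = 1, remainder 4
⌊5/4⌋ = 1, remainder 1
⌊4/1⌋ = 4, remainder 0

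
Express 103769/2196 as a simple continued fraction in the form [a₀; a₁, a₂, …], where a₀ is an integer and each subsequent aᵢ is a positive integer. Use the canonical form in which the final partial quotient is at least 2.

[47; 3, 1, 16, 2, 2, 6]

Apply division with remainder until the remainder is 0:
103769 ÷ 2196 → quotient 47, remainder 557
2196 ÷ 557 → quotient 3, remainder 525
557 ÷ 525 → quotient 1, remainder 32
525 ÷ 32 → quotient 16, remainder 13
32 ÷ 13 → quotient 2, remainder 6
13 ÷ 6 → quotient 2, remainder 1
6 ÷ 1 → quotient 6, remainder 0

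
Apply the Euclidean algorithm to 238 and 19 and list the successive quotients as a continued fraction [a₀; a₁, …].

Run the Euclidean algorithm, recording each quotient:
⌊238/19⌋ = 12, remainder 10
⌊19/10⌋ = 1, remainder 9
⌊10/9⌋ = 1, remainder 1
⌊9/1⌋ = 9, remainder 0

[12; 1, 1, 9]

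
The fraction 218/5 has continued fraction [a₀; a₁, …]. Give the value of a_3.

218 ÷ 5 → quotient 43, remainder 3
5 ÷ 3 → quotient 1, remainder 2
3 ÷ 2 → quotient 1, remainder 1
2 ÷ 1 → quotient 2, remainder 0

2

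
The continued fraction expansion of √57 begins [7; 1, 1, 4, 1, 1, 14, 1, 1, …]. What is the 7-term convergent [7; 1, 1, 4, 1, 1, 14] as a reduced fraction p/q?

2197/291

Start with 14.
1 + 1/(14/1) = 1 + 1/14 = 15/14
1 + 1/(15/14) = 1 + 14/15 = 29/15
4 + 1/(29/15) = 4 + 15/29 = 131/29
1 + 1/(131/29) = 1 + 29/131 = 160/131
1 + 1/(160/131) = 1 + 131/160 = 291/160
7 + 1/(291/160) = 7 + 160/291 = 2197/291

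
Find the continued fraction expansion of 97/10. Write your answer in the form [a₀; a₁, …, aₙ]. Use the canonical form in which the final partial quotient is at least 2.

[9; 1, 2, 3]

97 = 9·10 + 7, so a_0 = 9
10 = 1·7 + 3, so a_1 = 1
7 = 2·3 + 1, so a_2 = 2
3 = 3·1 + 0, so a_3 = 3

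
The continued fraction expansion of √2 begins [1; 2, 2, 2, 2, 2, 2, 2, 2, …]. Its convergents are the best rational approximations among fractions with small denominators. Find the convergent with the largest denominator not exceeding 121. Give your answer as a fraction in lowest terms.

List convergents until the denominator exceeds the bound:
a_0 = 1: 1/1  (≤ bound)
a_1 = 2: 3/2  (≤ bound)
a_2 = 2: 7/5  (≤ bound)
a_3 = 2: 17/12  (≤ bound)
a_4 = 2: 41/29  (≤ bound)
a_5 = 2: 99/70  (≤ bound)
a_6 = 2: 239/169  (> 121, stop)

99/70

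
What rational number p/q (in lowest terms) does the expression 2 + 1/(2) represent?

Start with 2.
2 + 1/(2/1) = 2 + 1/2 = 5/2

5/2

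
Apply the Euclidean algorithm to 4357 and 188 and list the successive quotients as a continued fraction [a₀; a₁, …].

Apply division with remainder until the remainder is 0:
4357 ÷ 188 → quotient 23, remainder 33
188 ÷ 33 → quotient 5, remainder 23
33 ÷ 23 → quotient 1, remainder 10
23 ÷ 10 → quotient 2, remainder 3
10 ÷ 3 → quotient 3, remainder 1
3 ÷ 1 → quotient 3, remainder 0

[23; 5, 1, 2, 3, 3]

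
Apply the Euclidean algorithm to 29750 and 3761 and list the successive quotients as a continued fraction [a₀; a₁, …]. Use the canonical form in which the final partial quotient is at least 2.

⌊29750/3761⌋ = 7, remainder 3423
⌊3761/3423⌋ = 1, remainder 338
⌊3423/338⌋ = 10, remainder 43
⌊338/43⌋ = 7, remainder 37
⌊43/37⌋ = 1, remainder 6
⌊37/6⌋ = 6, remainder 1
⌊6/1⌋ = 6, remainder 0

[7; 1, 10, 7, 1, 6, 6]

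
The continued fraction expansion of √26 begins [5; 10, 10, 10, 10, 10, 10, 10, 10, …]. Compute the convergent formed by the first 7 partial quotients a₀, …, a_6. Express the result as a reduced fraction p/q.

5357035/1050601

Start with 10.
10 + 1/(10/1) = 10 + 1/10 = 101/10
10 + 1/(101/10) = 10 + 10/101 = 1020/101
10 + 1/(1020/101) = 10 + 101/1020 = 10301/1020
10 + 1/(10301/1020) = 10 + 1020/10301 = 104030/10301
10 + 1/(104030/10301) = 10 + 10301/104030 = 1050601/104030
5 + 1/(1050601/104030) = 5 + 104030/1050601 = 5357035/1050601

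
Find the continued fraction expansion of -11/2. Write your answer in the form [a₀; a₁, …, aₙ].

Run the Euclidean algorithm, recording each quotient:
-11 ÷ 2 → quotient -6, remainder 1
2 ÷ 1 → quotient 2, remainder 0

[-6; 2]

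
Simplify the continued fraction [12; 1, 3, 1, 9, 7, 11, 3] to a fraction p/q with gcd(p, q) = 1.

Use the convergent recurrence hₖ = aₖ·hₖ₋₁ + hₖ₋₂ (and likewise for the denominators kₖ):
a_0 = 12: 12/1
a_1 = 1: 13/1
a_2 = 3: 51/4
a_3 = 1: 64/5
a_4 = 9: 627/49
a_5 = 7: 4453/348
a_6 = 11: 49610/3877
a_7 = 3: 153283/11979

153283/11979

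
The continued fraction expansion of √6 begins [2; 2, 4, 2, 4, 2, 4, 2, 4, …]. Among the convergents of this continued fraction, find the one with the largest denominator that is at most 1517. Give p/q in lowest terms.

List convergents until the denominator exceeds the bound:
a_0 = 2: 2/1  (≤ bound)
a_1 = 2: 5/2  (≤ bound)
a_2 = 4: 22/9  (≤ bound)
a_3 = 2: 49/20  (≤ bound)
a_4 = 4: 218/89  (≤ bound)
a_5 = 2: 485/198  (≤ bound)
a_6 = 4: 2158/881  (≤ bound)
a_7 = 2: 4801/1960  (> 1517, stop)

2158/881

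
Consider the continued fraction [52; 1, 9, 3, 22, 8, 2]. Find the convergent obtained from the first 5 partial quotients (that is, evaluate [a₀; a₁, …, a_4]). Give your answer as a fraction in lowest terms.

Build up convergents one term at a time:
a_0 = 52: 52/1
a_1 = 1: 53/1
a_2 = 9: 529/10
a_3 = 3: 1640/31
a_4 = 22: 36609/692

36609/692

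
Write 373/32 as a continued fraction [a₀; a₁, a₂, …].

373 ÷ 32 → quotient 11, remainder 21
32 ÷ 21 → quotient 1, remainder 11
21 ÷ 11 → quotient 1, remainder 10
11 ÷ 10 → quotient 1, remainder 1
10 ÷ 1 → quotient 10, remainder 0

[11; 1, 1, 1, 10]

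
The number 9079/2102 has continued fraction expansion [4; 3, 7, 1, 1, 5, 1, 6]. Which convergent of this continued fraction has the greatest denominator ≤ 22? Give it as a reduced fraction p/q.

a_0 = 4: 4/1  (≤ bound)
a_1 = 3: 13/3  (≤ bound)
a_2 = 7: 95/22  (≤ bound)
a_3 = 1: 108/25  (> 22, stop)

95/22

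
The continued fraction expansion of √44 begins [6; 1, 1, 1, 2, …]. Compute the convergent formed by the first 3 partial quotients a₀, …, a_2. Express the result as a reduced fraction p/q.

13/2

a_0 = 6: 6/1
a_1 = 1: 7/1
a_2 = 1: 13/2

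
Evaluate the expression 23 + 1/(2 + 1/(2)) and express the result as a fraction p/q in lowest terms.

Start with 2.
2 + 1/(2/1) = 2 + 1/2 = 5/2
23 + 1/(5/2) = 23 + 2/5 = 117/5

117/5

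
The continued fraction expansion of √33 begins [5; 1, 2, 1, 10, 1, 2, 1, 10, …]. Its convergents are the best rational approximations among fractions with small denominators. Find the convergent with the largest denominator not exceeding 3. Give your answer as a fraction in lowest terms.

17/3

List convergents until the denominator exceeds the bound:
a_0 = 5: 5/1  (≤ bound)
a_1 = 1: 6/1  (≤ bound)
a_2 = 2: 17/3  (≤ bound)
a_3 = 1: 23/4  (> 3, stop)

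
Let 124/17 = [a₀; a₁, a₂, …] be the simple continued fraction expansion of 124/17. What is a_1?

3

Repeatedly divide and take the remainder:
124 = 7·17 + 5, so a_0 = 7
17 = 3·5 + 2, so a_1 = 3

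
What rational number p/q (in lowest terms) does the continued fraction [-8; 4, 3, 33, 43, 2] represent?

-292870/37697

Work from the innermost term outward:
Start with 2.
43 + 1/(2/1) = 43 + 1/2 = 87/2
33 + 1/(87/2) = 33 + 2/87 = 2873/87
3 + 1/(2873/87) = 3 + 87/2873 = 8706/2873
4 + 1/(8706/2873) = 4 + 2873/8706 = 37697/8706
-8 + 1/(37697/8706) = -8 + 8706/37697 = -292870/37697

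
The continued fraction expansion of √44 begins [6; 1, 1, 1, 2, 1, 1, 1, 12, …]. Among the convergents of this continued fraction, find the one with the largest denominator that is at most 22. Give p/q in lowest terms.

126/19

a_0 = 6: 6/1  (≤ bound)
a_1 = 1: 7/1  (≤ bound)
a_2 = 1: 13/2  (≤ bound)
a_3 = 1: 20/3  (≤ bound)
a_4 = 2: 53/8  (≤ bound)
a_5 = 1: 73/11  (≤ bound)
a_6 = 1: 126/19  (≤ bound)
a_7 = 1: 199/30  (> 22, stop)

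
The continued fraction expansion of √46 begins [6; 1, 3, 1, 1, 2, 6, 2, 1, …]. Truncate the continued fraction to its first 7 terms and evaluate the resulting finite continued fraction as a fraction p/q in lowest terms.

997/147

Starting at the tail and folding back:
Start with 6.
2 + 1/(6/1) = 2 + 1/6 = 13/6
1 + 1/(13/6) = 1 + 6/13 = 19/13
1 + 1/(19/13) = 1 + 13/19 = 32/19
3 + 1/(32/19) = 3 + 19/32 = 115/32
1 + 1/(115/32) = 1 + 32/115 = 147/115
6 + 1/(147/115) = 6 + 115/147 = 997/147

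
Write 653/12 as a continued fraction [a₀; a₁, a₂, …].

[54; 2, 2, 2]

⌊653/12⌋ = 54, remainder 5
⌊12/5⌋ = 2, remainder 2
⌊5/2⌋ = 2, remainder 1
⌊2/1⌋ = 2, remainder 0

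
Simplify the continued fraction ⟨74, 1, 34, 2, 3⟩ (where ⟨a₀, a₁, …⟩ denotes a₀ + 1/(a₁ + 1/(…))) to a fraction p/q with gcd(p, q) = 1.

a_0 = 74: 74/1
a_1 = 1: 75/1
a_2 = 34: 2624/35
a_3 = 2: 5323/71
a_4 = 3: 18593/248

18593/248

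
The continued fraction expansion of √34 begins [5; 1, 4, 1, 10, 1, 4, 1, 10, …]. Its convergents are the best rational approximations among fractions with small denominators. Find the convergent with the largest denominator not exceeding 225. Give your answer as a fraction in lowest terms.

List convergents until the denominator exceeds the bound:
a_0 = 5: 5/1  (≤ bound)
a_1 = 1: 6/1  (≤ bound)
a_2 = 4: 29/5  (≤ bound)
a_3 = 1: 35/6  (≤ bound)
a_4 = 10: 379/65  (≤ bound)
a_5 = 1: 414/71  (≤ bound)
a_6 = 4: 2035/349  (> 225, stop)

414/71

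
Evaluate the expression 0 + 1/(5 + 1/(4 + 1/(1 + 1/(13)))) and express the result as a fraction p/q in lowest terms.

Use the convergent recurrence hₖ = aₖ·hₖ₋₁ + hₖ₋₂ (and likewise for the denominators kₖ):
a_0 = 0: 0/1
a_1 = 5: 1/5
a_2 = 4: 4/21
a_3 = 1: 5/26
a_4 = 13: 69/359

69/359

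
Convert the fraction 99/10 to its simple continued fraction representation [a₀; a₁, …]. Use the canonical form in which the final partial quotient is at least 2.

Run the Euclidean algorithm, recording each quotient:
⌊99/10⌋ = 9, remainder 9
⌊10/9⌋ = 1, remainder 1
⌊9/1⌋ = 9, remainder 0

[9; 1, 9]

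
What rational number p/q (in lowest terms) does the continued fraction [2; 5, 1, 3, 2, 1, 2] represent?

439/202

a_0 = 2: 2/1
a_1 = 5: 11/5
a_2 = 1: 13/6
a_3 = 3: 50/23
a_4 = 2: 113/52
a_5 = 1: 163/75
a_6 = 2: 439/202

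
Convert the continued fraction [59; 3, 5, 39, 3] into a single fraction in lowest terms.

112516/1897

Collapse the nested fraction from the inside out:
Start with 3.
39 + 1/(3/1) = 39 + 1/3 = 118/3
5 + 1/(118/3) = 5 + 3/118 = 593/118
3 + 1/(593/118) = 3 + 118/593 = 1897/593
59 + 1/(1897/593) = 59 + 593/1897 = 112516/1897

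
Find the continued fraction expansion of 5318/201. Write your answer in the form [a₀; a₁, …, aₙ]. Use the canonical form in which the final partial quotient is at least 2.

5318 = 26·201 + 92, so a_0 = 26
201 = 2·92 + 17, so a_1 = 2
92 = 5·17 + 7, so a_2 = 5
17 = 2·7 + 3, so a_3 = 2
7 = 2·3 + 1, so a_4 = 2
3 = 3·1 + 0, so a_5 = 3

[26; 2, 5, 2, 2, 3]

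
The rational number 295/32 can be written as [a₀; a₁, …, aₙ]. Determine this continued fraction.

[9; 4, 1, 1, 3]

295 ÷ 32 → quotient 9, remainder 7
32 ÷ 7 → quotient 4, remainder 4
7 ÷ 4 → quotient 1, remainder 3
4 ÷ 3 → quotient 1, remainder 1
3 ÷ 1 → quotient 3, remainder 0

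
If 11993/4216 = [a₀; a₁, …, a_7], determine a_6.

4

Apply division with remainder until the remainder is 0:
11993 ÷ 4216 → quotient 2, remainder 3561
4216 ÷ 3561 → quotient 1, remainder 655
3561 ÷ 655 → quotient 5, remainder 286
655 ÷ 286 → quotient 2, remainder 83
286 ÷ 83 → quotient 3, remainder 37
83 ÷ 37 → quotient 2, remainder 9
37 ÷ 9 → quotient 4, remainder 1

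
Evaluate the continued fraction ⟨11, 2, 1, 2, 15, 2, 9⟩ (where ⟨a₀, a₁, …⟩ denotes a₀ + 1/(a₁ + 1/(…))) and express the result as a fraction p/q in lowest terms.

Start with 9.
2 + 1/(9/1) = 2 + 1/9 = 19/9
15 + 1/(19/9) = 15 + 9/19 = 294/19
2 + 1/(294/19) = 2 + 19/294 = 607/294
1 + 1/(607/294) = 1 + 294/607 = 901/607
2 + 1/(901/607) = 2 + 607/901 = 2409/901
11 + 1/(2409/901) = 11 + 901/2409 = 27400/2409

27400/2409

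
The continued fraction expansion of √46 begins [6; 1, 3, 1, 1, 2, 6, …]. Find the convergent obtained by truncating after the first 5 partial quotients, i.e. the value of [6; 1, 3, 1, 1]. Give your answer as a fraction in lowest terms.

Start with 1.
1 + 1/(1/1) = 1 + 1/1 = 2/1
3 + 1/(2/1) = 3 + 1/2 = 7/2
1 + 1/(7/2) = 1 + 2/7 = 9/7
6 + 1/(9/7) = 6 + 7/9 = 61/9

61/9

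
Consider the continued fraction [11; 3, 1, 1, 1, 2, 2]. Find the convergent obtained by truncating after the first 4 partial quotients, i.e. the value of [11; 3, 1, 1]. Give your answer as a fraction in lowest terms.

Use the convergent recurrence hₖ = aₖ·hₖ₋₁ + hₖ₋₂ (and likewise for the denominators kₖ):
a_0 = 11: 11/1
a_1 = 3: 34/3
a_2 = 1: 45/4
a_3 = 1: 79/7

79/7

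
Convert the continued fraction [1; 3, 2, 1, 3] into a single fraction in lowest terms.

a_0 = 1: 1/1
a_1 = 3: 4/3
a_2 = 2: 9/7
a_3 = 1: 13/10
a_4 = 3: 48/37

48/37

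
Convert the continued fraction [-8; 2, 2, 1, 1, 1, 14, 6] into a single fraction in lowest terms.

Use the convergent recurrence hₖ = aₖ·hₖ₋₁ + hₖ₋₂ (and likewise for the denominators kₖ):
a_0 = -8: -8/1
a_1 = 2: -15/2
a_2 = 2: -38/5
a_3 = 1: -53/7
a_4 = 1: -91/12
a_5 = 1: -144/19
a_6 = 14: -2107/278
a_7 = 6: -12786/1687

-12786/1687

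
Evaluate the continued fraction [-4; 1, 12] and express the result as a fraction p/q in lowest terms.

-40/13

Starting at the tail and folding back:
Start with 12.
1 + 1/(12/1) = 1 + 1/12 = 13/12
-4 + 1/(13/12) = -4 + 12/13 = -40/13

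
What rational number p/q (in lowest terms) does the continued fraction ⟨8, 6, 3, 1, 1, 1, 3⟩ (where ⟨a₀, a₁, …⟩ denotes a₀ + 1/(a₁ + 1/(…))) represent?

2048/251

Use the convergent recurrence hₖ = aₖ·hₖ₋₁ + hₖ₋₂ (and likewise for the denominators kₖ):
a_0 = 8: 8/1
a_1 = 6: 49/6
a_2 = 3: 155/19
a_3 = 1: 204/25
a_4 = 1: 359/44
a_5 = 1: 563/69
a_6 = 3: 2048/251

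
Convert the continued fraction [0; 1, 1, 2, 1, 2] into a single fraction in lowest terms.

Work from the innermost term outward:
Start with 2.
1 + 1/(2/1) = 1 + 1/2 = 3/2
2 + 1/(3/2) = 2 + 2/3 = 8/3
1 + 1/(8/3) = 1 + 3/8 = 11/8
1 + 1/(11/8) = 1 + 8/11 = 19/11
0 + 1/(19/11) = 0 + 11/19 = 11/19

11/19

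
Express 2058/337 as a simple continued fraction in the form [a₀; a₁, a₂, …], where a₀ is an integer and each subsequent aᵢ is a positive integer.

[6; 9, 2, 1, 3, 3]

2058 = 6·337 + 36, so a_0 = 6
337 = 9·36 + 13, so a_1 = 9
36 = 2·13 + 10, so a_2 = 2
13 = 1·10 + 3, so a_3 = 1
10 = 3·3 + 1, so a_4 = 3
3 = 3·1 + 0, so a_5 = 3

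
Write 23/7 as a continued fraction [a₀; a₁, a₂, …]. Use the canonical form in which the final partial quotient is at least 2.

[3; 3, 2]

⌊23/7⌋ = 3, remainder 2
⌊7/2⌋ = 3, remainder 1
⌊2/1⌋ = 2, remainder 0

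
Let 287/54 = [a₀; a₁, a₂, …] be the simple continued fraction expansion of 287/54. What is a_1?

3

Run the Euclidean algorithm, recording each quotient:
287 = 5·54 + 17, so a_0 = 5
54 = 3·17 + 3, so a_1 = 3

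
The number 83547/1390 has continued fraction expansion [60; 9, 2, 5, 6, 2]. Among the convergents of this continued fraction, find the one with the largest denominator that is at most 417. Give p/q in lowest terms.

a_0 = 60: 60/1  (≤ bound)
a_1 = 9: 541/9  (≤ bound)
a_2 = 2: 1142/19  (≤ bound)
a_3 = 5: 6251/104  (≤ bound)
a_4 = 6: 38648/643  (> 417, stop)

6251/104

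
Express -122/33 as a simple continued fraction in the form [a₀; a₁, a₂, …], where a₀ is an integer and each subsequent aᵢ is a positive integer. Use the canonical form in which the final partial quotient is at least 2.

[-4; 3, 3, 3]

⌊-122/33⌋ = -4, remainder 10
⌊33/10⌋ = 3, remainder 3
⌊10/3⌋ = 3, remainder 1
⌊3/1⌋ = 3, remainder 0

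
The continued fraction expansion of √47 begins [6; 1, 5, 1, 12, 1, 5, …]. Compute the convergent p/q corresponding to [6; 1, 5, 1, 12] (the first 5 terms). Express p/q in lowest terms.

Start with 12.
1 + 1/(12/1) = 1 + 1/12 = 13/12
5 + 1/(13/12) = 5 + 12/13 = 77/13
1 + 1/(77/13) = 1 + 13/77 = 90/77
6 + 1/(90/77) = 6 + 77/90 = 617/90

617/90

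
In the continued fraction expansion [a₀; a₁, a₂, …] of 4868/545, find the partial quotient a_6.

2

Repeatedly divide and take the remainder:
4868 ÷ 545 → quotient 8, remainder 508
545 ÷ 508 → quotient 1, remainder 37
508 ÷ 37 → quotient 13, remainder 27
37 ÷ 27 → quotient 1, remainder 10
27 ÷ 10 → quotient 2, remainder 7
10 ÷ 7 → quotient 1, remainder 3
7 ÷ 3 → quotient 2, remainder 1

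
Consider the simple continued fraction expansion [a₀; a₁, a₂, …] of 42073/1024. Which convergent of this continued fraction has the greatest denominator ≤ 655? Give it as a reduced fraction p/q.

List convergents until the denominator exceeds the bound:
a_0 = 41: 41/1  (≤ bound)
a_1 = 11: 452/11  (≤ bound)
a_2 = 1: 493/12  (≤ bound)
a_3 = 1: 945/23  (≤ bound)
a_4 = 44: 42073/1024  (> 655, stop)

945/23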